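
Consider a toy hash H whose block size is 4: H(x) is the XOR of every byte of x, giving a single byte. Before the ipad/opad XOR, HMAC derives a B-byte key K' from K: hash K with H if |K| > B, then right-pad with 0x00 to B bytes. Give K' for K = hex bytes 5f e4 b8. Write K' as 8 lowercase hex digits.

Key hex bytes 5f e4 b8 is 3 bytes ≤ B = 4; zero-pad to 4 bytes: K' = 5f e4 b8 00.

5fe4b800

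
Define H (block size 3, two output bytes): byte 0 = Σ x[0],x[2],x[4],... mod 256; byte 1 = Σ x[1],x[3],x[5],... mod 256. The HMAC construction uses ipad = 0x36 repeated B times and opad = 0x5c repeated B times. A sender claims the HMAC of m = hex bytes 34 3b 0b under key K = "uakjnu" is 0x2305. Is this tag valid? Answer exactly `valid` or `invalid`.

valid

Key "uakjnu" = 75 61 6b 6a 6e 75 is 6 bytes > B = 3, so hash it first: H(key) = 4e 40, then zero-pad to 3 bytes: K' = 4e 40 00.
K' ⊕ ipad = 78 76 36; K' ⊕ opad = 12 1c 5c.
Inner hash: even-index sum = 233 mod 256 = 233; odd-index sum = 181 mod 256 = 181 → e9 b5.
Outer hash (recomputed tag): even-index sum = 291 mod 256 = 35; odd-index sum = 261 mod 256 = 5 → 23 05.
Recomputed tag = 2305; claimed = 2305 → match.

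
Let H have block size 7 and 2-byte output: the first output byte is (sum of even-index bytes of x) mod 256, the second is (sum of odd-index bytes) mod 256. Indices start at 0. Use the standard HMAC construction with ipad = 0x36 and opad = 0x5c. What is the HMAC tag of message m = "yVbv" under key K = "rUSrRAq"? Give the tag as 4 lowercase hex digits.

7174

Key "rUSrRAq" = 72 55 53 72 52 41 71 is exactly B = 7 bytes: K' = 72 55 53 72 52 41 71.
K' ⊕ ipad = 44 63 65 44 64 77 47.  K' ⊕ opad = 2e 09 0f 2e 0e 1d 2d.
Inner input = (K'⊕ipad) ∥ m = 44 63 65 44 64 77 47 ∥ 79 56 62 76.
Inner hash: even-index sum = 544 mod 256 = 32; odd-index sum = 505 mod 256 = 249 → 20 f9.
Outer input = (K'⊕opad) ∥ inner = 2e 09 0f 2e 0e 1d 2d ∥ 20 f9.
Outer hash (tag): even-index sum = 369 mod 256 = 113; odd-index sum = 116 mod 256 = 116 → 71 74.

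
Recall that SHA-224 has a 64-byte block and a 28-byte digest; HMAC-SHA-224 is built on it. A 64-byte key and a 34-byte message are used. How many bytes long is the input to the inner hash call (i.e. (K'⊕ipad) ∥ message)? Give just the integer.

98

Key is 64 ≤ 64 bytes, zero-padded: |K'| = 64.
Inner input = (K'⊕ipad) ∥ m → 64 + 34 = 98 bytes.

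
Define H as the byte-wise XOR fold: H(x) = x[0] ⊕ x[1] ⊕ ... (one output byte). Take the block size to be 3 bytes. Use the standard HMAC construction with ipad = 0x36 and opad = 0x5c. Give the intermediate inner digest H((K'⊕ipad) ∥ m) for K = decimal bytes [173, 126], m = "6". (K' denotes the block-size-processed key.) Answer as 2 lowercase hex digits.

d3

Key decimal bytes [173, 126] = ad 7e is 2 bytes ≤ B = 3; zero-pad to 3 bytes: K' = ad 7e 00.
K' ⊕ ipad = 9b 48 36.
Inner input = 9b 48 36 ∥ 36.
Inner hash: XOR 9b⊕48⊕36⊕36 = d3.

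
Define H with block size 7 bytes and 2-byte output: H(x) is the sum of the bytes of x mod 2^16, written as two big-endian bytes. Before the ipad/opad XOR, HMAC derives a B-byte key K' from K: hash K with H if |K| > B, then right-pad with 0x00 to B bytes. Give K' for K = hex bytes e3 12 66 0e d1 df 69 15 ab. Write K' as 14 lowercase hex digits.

|K| = 9 > B = 7, so first hash the key.
H(K): sum = 227+18+102+14+209+223+105+21+171 = 1090 → 04 42.
Zero-pad H(K) = 04 42 to 7 bytes: K' = 04 42 00 00 00 00 00.

04420000000000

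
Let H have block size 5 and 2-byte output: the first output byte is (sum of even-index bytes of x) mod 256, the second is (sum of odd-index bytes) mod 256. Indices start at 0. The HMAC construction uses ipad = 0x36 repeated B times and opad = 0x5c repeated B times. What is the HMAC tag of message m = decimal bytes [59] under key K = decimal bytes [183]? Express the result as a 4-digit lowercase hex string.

4aa5

Key decimal bytes [183] = b7 is 1 byte ≤ B = 5; zero-pad to 5 bytes: K' = b7 00 00 00 00.
K' ⊕ ipad = 81 36 36 36 36.  K' ⊕ opad = eb 5c 5c 5c 5c.
Inner input = (K'⊕ipad) ∥ m = 81 36 36 36 36 ∥ 3b.
Inner hash: even-index sum = 237 mod 256 = 237; odd-index sum = 167 mod 256 = 167 → ed a7.
Outer input = (K'⊕opad) ∥ inner = eb 5c 5c 5c 5c ∥ ed a7.
Outer hash (tag): even-index sum = 586 mod 256 = 74; odd-index sum = 421 mod 256 = 165 → 4a a5.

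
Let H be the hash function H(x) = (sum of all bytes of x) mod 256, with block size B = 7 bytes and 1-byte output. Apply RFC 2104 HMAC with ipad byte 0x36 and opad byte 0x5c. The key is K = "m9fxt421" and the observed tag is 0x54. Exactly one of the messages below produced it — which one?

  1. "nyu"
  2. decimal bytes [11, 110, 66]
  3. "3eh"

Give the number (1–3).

Key "m9fxt421" = 6d 39 66 78 74 34 32 31 is 8 bytes > B = 7, so hash it first: H(key) = 8f, then zero-pad to 7 bytes: K' = 8f 00 00 00 00 00 00.
K' ⊕ ipad = b9 36 36 36 36 36 36; K' ⊕ opad = d3 5c 5c 5c 5c 5c 5c.
m1: inner = H(b9 36 36 36 36 36 36 6e 79 75) = 59; tag = H(d3 5c 5c 5c 5c 5c 5c 59) = 54 ← matches
m2: inner = H(b9 36 36 36 36 36 36 0b 6e 42) = b8; tag = H(d3 5c 5c 5c 5c 5c 5c b8) = b3
m3: inner = H(b9 36 36 36 36 36 36 33 65 68) = fd; tag = H(d3 5c 5c 5c 5c 5c 5c fd) = f8

1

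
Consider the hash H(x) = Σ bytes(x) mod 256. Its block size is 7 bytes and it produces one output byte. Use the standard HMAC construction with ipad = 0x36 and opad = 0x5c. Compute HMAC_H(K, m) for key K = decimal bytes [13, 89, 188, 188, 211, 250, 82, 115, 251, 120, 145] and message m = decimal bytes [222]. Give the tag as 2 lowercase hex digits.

b4

Key decimal bytes [13, 89, 188, 188, 211, 250, 82, 115, 251, 120, 145] = 0d 59 bc bc d3 fa 52 73 fb 78 91 is 11 bytes > B = 7, so hash it first: H(key) = 74, then zero-pad to 7 bytes: K' = 74 00 00 00 00 00 00.
K' ⊕ ipad = 42 36 36 36 36 36 36.  K' ⊕ opad = 28 5c 5c 5c 5c 5c 5c.
Inner input = (K'⊕ipad) ∥ m = 42 36 36 36 36 36 36 ∥ de.
Inner hash: sum = 66+54+54+54+54+54+54+222 = 612; mod 256 = 100 → 64.
Outer input = (K'⊕opad) ∥ inner = 28 5c 5c 5c 5c 5c 5c ∥ 64.
Outer hash (tag): sum = 40+92+92+92+92+92+92+100 = 692; mod 256 = 180 → b4.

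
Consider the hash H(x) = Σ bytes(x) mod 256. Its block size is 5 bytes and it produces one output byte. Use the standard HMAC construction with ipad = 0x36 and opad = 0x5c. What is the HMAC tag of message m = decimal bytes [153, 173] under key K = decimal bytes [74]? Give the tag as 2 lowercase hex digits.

20

Key decimal bytes [74] = 4a is 1 byte ≤ B = 5; zero-pad to 5 bytes: K' = 4a 00 00 00 00.
K' ⊕ ipad = 7c 36 36 36 36.  K' ⊕ opad = 16 5c 5c 5c 5c.
Inner input = (K'⊕ipad) ∥ m = 7c 36 36 36 36 ∥ 99 ad.
Inner hash: sum = 124+54+54+54+54+153+173 = 666; mod 256 = 154 → 9a.
Outer input = (K'⊕opad) ∥ inner = 16 5c 5c 5c 5c ∥ 9a.
Outer hash (tag): sum = 22+92+92+92+92+154 = 544; mod 256 = 32 → 20.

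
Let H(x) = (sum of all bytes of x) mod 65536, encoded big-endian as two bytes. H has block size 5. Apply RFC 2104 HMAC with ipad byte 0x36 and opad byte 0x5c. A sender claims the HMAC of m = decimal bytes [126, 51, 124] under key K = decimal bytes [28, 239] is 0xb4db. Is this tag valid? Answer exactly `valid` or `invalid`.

Key decimal bytes [28, 239] = 1c ef is 2 bytes ≤ B = 5; zero-pad to 5 bytes: K' = 1c ef 00 00 00.
K' ⊕ ipad = 2a d9 36 36 36; K' ⊕ opad = 40 b3 5c 5c 5c.
Inner hash: sum = 42+217+54+54+54+126+51+124 = 722 → 02 d2.
Outer hash (recomputed tag): sum = 64+179+92+92+92+2+210 = 731 → 02 db.
Recomputed tag = 02db; claimed = b4db → mismatch.

invalid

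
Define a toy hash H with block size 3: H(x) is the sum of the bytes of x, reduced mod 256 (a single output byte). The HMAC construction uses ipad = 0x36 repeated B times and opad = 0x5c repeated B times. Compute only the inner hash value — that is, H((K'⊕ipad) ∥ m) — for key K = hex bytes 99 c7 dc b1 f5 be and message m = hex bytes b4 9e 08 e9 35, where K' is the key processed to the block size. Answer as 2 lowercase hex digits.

Key hex bytes 99 c7 dc b1 f5 be is 6 bytes > B = 3, so hash it first: H(key) = a0, then zero-pad to 3 bytes: K' = a0 00 00.
K' ⊕ ipad = 96 36 36.
Inner input = 96 36 36 ∥ b4 9e 08 e9 35.
Inner hash: sum = 150+54+54+180+158+8+233+53 = 890; mod 256 = 122 → 7a.

7a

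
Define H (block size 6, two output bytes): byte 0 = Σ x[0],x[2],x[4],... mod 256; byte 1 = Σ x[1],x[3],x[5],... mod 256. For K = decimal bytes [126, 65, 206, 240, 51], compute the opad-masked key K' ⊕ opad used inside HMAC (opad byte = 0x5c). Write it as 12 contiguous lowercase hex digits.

Key decimal bytes [126, 65, 206, 240, 51] = 7e 41 ce f0 33 is 5 bytes ≤ B = 6; zero-pad to 6 bytes: K' = 7e 41 ce f0 33 00.
XOR each byte with 0x5c: 7e⊕5c=22, 41⊕5c=1d, ce⊕5c=92, f0⊕5c=ac, 33⊕5c=6f, 00⊕5c=5c.

221d92ac6f5c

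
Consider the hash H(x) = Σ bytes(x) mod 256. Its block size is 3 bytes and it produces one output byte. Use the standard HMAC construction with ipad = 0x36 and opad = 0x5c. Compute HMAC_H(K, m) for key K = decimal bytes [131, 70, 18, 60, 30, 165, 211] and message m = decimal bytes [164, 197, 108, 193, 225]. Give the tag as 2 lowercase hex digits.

Key decimal bytes [131, 70, 18, 60, 30, 165, 211] = 83 46 12 3c 1e a5 d3 is 7 bytes > B = 3, so hash it first: H(key) = ad, then zero-pad to 3 bytes: K' = ad 00 00.
K' ⊕ ipad = 9b 36 36.  K' ⊕ opad = f1 5c 5c.
Inner input = (K'⊕ipad) ∥ m = 9b 36 36 ∥ a4 c5 6c c1 e1.
Inner hash: sum = 155+54+54+164+197+108+193+225 = 1150; mod 256 = 126 → 7e.
Outer input = (K'⊕opad) ∥ inner = f1 5c 5c ∥ 7e.
Outer hash (tag): sum = 241+92+92+126 = 551; mod 256 = 39 → 27.

27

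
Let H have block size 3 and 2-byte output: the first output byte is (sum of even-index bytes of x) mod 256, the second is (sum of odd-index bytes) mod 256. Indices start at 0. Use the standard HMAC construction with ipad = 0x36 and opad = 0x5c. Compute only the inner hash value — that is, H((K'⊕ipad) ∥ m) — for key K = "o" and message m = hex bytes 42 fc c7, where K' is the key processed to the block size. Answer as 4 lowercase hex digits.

8b3f

Key "o" = 6f is 1 byte ≤ B = 3; zero-pad to 3 bytes: K' = 6f 00 00.
K' ⊕ ipad = 59 36 36.
Inner input = 59 36 36 ∥ 42 fc c7.
Inner hash: even-index sum = 395 mod 256 = 139; odd-index sum = 319 mod 256 = 63 → 8b 3f.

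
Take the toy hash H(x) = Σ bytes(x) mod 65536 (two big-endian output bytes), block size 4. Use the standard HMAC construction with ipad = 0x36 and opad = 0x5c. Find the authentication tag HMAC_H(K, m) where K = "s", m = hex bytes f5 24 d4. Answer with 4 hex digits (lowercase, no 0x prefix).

0219

Key "s" = 73 is 1 byte ≤ B = 4; zero-pad to 4 bytes: K' = 73 00 00 00.
K' ⊕ ipad = 45 36 36 36.  K' ⊕ opad = 2f 5c 5c 5c.
Inner input = (K'⊕ipad) ∥ m = 45 36 36 36 ∥ f5 24 d4.
Inner hash: sum = 69+54+54+54+245+36+212 = 724 → 02 d4.
Outer input = (K'⊕opad) ∥ inner = 2f 5c 5c 5c ∥ 02 d4.
Outer hash (tag): sum = 47+92+92+92+2+212 = 537 → 02 19.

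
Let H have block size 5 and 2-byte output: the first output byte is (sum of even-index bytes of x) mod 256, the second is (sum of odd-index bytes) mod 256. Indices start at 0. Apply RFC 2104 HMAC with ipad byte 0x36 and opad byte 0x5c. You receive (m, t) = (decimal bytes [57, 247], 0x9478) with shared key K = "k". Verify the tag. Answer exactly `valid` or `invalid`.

valid

Key "k" = 6b is 1 byte ≤ B = 5; zero-pad to 5 bytes: K' = 6b 00 00 00 00.
K' ⊕ ipad = 5d 36 36 36 36; K' ⊕ opad = 37 5c 5c 5c 5c.
Inner hash: even-index sum = 448 mod 256 = 192; odd-index sum = 165 mod 256 = 165 → c0 a5.
Outer hash (recomputed tag): even-index sum = 404 mod 256 = 148; odd-index sum = 376 mod 256 = 120 → 94 78.
Recomputed tag = 9478; claimed = 9478 → match.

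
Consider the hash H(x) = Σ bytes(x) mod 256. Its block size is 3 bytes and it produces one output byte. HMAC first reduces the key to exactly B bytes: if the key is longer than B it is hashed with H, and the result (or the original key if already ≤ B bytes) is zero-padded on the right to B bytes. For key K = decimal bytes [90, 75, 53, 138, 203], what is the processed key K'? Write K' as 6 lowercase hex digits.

|K| = 5 > B = 3, so first hash the key.
H(K): sum = 90+75+53+138+203 = 559; mod 256 = 47 → 2f.
Zero-pad H(K) = 2f to 3 bytes: K' = 2f 00 00.

2f0000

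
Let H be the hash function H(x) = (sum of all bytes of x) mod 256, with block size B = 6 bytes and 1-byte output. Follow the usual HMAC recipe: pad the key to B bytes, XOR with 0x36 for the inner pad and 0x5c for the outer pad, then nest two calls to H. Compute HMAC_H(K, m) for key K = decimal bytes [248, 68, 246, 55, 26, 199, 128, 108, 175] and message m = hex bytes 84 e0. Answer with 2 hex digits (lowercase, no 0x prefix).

Key decimal bytes [248, 68, 246, 55, 26, 199, 128, 108, 175] = f8 44 f6 37 1a c7 80 6c af is 9 bytes > B = 6, so hash it first: H(key) = e5, then zero-pad to 6 bytes: K' = e5 00 00 00 00 00.
K' ⊕ ipad = d3 36 36 36 36 36.  K' ⊕ opad = b9 5c 5c 5c 5c 5c.
Inner input = (K'⊕ipad) ∥ m = d3 36 36 36 36 36 ∥ 84 e0.
Inner hash: sum = 211+54+54+54+54+54+132+224 = 837; mod 256 = 69 → 45.
Outer input = (K'⊕opad) ∥ inner = b9 5c 5c 5c 5c 5c ∥ 45.
Outer hash (tag): sum = 185+92+92+92+92+92+69 = 714; mod 256 = 202 → ca.

ca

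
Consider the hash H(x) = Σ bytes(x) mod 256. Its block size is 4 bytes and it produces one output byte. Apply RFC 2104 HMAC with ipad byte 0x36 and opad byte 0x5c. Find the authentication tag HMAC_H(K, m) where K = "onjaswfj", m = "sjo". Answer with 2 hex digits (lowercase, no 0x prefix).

94

Key "onjaswfj" = 6f 6e 6a 61 73 77 66 6a is 8 bytes > B = 4, so hash it first: H(key) = 62, then zero-pad to 4 bytes: K' = 62 00 00 00.
K' ⊕ ipad = 54 36 36 36.  K' ⊕ opad = 3e 5c 5c 5c.
Inner input = (K'⊕ipad) ∥ m = 54 36 36 36 ∥ 73 6a 6f.
Inner hash: sum = 84+54+54+54+115+106+111 = 578; mod 256 = 66 → 42.
Outer input = (K'⊕opad) ∥ inner = 3e 5c 5c 5c ∥ 42.
Outer hash (tag): sum = 62+92+92+92+66 = 404; mod 256 = 148 → 94.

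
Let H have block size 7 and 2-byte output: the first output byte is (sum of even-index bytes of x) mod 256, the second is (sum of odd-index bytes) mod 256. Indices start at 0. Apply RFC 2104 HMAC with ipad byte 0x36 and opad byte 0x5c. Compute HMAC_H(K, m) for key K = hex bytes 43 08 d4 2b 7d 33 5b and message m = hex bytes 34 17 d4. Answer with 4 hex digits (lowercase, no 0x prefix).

Key hex bytes 43 08 d4 2b 7d 33 5b is exactly B = 7 bytes: K' = 43 08 d4 2b 7d 33 5b.
K' ⊕ ipad = 75 3e e2 1d 4b 05 6d.  K' ⊕ opad = 1f 54 88 77 21 6f 07.
Inner input = (K'⊕ipad) ∥ m = 75 3e e2 1d 4b 05 6d ∥ 34 17 d4.
Inner hash: even-index sum = 550 mod 256 = 38; odd-index sum = 360 mod 256 = 104 → 26 68.
Outer input = (K'⊕opad) ∥ inner = 1f 54 88 77 21 6f 07 ∥ 26 68.
Outer hash (tag): even-index sum = 311 mod 256 = 55; odd-index sum = 352 mod 256 = 96 → 37 60.

3760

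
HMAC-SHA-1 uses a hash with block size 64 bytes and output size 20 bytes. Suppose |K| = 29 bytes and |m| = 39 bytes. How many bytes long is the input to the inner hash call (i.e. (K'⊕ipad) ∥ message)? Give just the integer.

103

Key is 29 ≤ 64 bytes, zero-padded: |K'| = 64.
Inner input = (K'⊕ipad) ∥ m → 64 + 39 = 103 bytes.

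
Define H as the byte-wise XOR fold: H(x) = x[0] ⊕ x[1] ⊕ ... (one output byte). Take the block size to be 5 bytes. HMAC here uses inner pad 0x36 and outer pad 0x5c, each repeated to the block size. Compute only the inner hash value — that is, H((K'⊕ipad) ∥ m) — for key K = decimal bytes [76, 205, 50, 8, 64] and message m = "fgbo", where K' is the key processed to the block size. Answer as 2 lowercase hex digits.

c1

Key decimal bytes [76, 205, 50, 8, 64] = 4c cd 32 08 40 is exactly B = 5 bytes: K' = 4c cd 32 08 40.
K' ⊕ ipad = 7a fb 04 3e 76.
Inner input = 7a fb 04 3e 76 ∥ 66 67 62 6f.
Inner hash: XOR 7a⊕fb⊕04⊕3e⊕76⊕66⊕67⊕62⊕6f = c1.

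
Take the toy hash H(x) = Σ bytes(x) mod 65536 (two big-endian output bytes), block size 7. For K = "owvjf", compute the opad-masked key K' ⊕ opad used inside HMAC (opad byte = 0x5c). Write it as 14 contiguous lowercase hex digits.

Key "owvjf" = 6f 77 76 6a 66 is 5 bytes ≤ B = 7; zero-pad to 7 bytes: K' = 6f 77 76 6a 66 00 00.
XOR each byte with 0x5c: 6f⊕5c=33, 77⊕5c=2b, 76⊕5c=2a, 6a⊕5c=36, 66⊕5c=3a, 00⊕5c=5c, 00⊕5c=5c.

332b2a363a5c5c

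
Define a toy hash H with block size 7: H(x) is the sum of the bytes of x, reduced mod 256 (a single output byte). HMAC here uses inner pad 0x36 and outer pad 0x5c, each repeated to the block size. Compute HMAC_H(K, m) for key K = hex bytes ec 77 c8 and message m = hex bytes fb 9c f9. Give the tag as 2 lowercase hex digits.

Key hex bytes ec 77 c8 is 3 bytes ≤ B = 7; zero-pad to 7 bytes: K' = ec 77 c8 00 00 00 00.
K' ⊕ ipad = da 41 fe 36 36 36 36.  K' ⊕ opad = b0 2b 94 5c 5c 5c 5c.
Inner input = (K'⊕ipad) ∥ m = da 41 fe 36 36 36 36 ∥ fb 9c f9.
Inner hash: sum = 218+65+254+54+54+54+54+251+156+249 = 1409; mod 256 = 129 → 81.
Outer input = (K'⊕opad) ∥ inner = b0 2b 94 5c 5c 5c 5c ∥ 81.
Outer hash (tag): sum = 176+43+148+92+92+92+92+129 = 864; mod 256 = 96 → 60.

60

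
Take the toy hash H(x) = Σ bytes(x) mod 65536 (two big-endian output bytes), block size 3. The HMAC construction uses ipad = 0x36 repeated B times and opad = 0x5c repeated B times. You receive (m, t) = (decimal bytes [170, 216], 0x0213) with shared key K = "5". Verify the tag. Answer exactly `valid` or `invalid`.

valid

Key "5" = 35 is 1 byte ≤ B = 3; zero-pad to 3 bytes: K' = 35 00 00.
K' ⊕ ipad = 03 36 36; K' ⊕ opad = 69 5c 5c.
Inner hash: sum = 3+54+54+170+216 = 497 → 01 f1.
Outer hash (recomputed tag): sum = 105+92+92+1+241 = 531 → 02 13.
Recomputed tag = 0213; claimed = 0213 → match.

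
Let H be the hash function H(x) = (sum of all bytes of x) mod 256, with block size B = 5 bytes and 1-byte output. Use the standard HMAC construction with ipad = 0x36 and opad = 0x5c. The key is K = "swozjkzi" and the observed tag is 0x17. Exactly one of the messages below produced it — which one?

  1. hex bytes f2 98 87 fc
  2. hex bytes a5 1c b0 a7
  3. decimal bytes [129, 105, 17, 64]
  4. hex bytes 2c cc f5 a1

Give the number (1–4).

3

Key "swozjkzi" = 73 77 6f 7a 6a 6b 7a 69 is 8 bytes > B = 5, so hash it first: H(key) = 8b, then zero-pad to 5 bytes: K' = 8b 00 00 00 00.
K' ⊕ ipad = bd 36 36 36 36; K' ⊕ opad = d7 5c 5c 5c 5c.
m1: inner = H(bd 36 36 36 36 f2 98 87 fc) = a2; tag = H(d7 5c 5c 5c 5c a2) = e9
m2: inner = H(bd 36 36 36 36 a5 1c b0 a7) = ad; tag = H(d7 5c 5c 5c 5c ad) = f4
m3: inner = H(bd 36 36 36 36 81 69 11 40) = d0; tag = H(d7 5c 5c 5c 5c d0) = 17 ← matches
m4: inner = H(bd 36 36 36 36 2c cc f5 a1) = 23; tag = H(d7 5c 5c 5c 5c 23) = 6a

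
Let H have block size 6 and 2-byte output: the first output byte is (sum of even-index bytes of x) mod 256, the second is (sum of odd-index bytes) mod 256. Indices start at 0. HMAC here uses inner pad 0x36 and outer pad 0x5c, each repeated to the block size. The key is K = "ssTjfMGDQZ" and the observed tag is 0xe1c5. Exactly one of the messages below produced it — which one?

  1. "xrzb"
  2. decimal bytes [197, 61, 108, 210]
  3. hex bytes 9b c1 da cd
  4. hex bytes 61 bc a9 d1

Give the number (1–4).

Key "ssTjfMGDQZ" = 73 73 54 6a 66 4d 47 44 51 5a is 10 bytes > B = 6, so hash it first: H(key) = c5 c8, then zero-pad to 6 bytes: K' = c5 c8 00 00 00 00.
K' ⊕ ipad = f3 fe 36 36 36 36; K' ⊕ opad = 99 94 5c 5c 5c 5c.
m1: inner = H(f3 fe 36 36 36 36 78 72 7a 62) = 51 3e; tag = H(99 94 5c 5c 5c 5c 51 3e) = a28a
m2: inner = H(f3 fe 36 36 36 36 c5 3d 6c d2) = 90 79; tag = H(99 94 5c 5c 5c 5c 90 79) = e1c5 ← matches
m3: inner = H(f3 fe 36 36 36 36 9b c1 da cd) = d4 f8; tag = H(99 94 5c 5c 5c 5c d4 f8) = 2544
m4: inner = H(f3 fe 36 36 36 36 61 bc a9 d1) = 69 f7; tag = H(99 94 5c 5c 5c 5c 69 f7) = ba43

2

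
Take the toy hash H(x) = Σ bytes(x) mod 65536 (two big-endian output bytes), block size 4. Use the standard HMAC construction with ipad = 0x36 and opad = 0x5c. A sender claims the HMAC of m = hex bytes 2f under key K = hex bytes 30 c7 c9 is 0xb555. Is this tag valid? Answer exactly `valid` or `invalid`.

Key hex bytes 30 c7 c9 is 3 bytes ≤ B = 4; zero-pad to 4 bytes: K' = 30 c7 c9 00.
K' ⊕ ipad = 06 f1 ff 36; K' ⊕ opad = 6c 9b 95 5c.
Inner hash: sum = 6+241+255+54+47 = 603 → 02 5b.
Outer hash (recomputed tag): sum = 108+155+149+92+2+91 = 597 → 02 55.
Recomputed tag = 0255; claimed = b555 → mismatch.

invalid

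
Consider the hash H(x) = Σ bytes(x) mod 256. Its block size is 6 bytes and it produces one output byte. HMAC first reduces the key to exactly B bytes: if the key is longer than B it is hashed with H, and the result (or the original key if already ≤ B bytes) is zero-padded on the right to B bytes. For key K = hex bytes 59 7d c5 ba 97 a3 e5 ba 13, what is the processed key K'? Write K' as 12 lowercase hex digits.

410000000000

|K| = 9 > B = 6, so first hash the key.
H(K): sum = 89+125+197+186+151+163+229+186+19 = 1345; mod 256 = 65 → 41.
Zero-pad H(K) = 41 to 6 bytes: K' = 41 00 00 00 00 00.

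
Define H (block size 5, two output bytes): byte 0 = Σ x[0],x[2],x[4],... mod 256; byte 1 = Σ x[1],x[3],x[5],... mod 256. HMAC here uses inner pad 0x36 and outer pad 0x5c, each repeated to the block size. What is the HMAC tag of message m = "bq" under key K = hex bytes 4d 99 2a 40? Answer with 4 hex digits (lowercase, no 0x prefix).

6a1f

Key hex bytes 4d 99 2a 40 is 4 bytes ≤ B = 5; zero-pad to 5 bytes: K' = 4d 99 2a 40 00.
K' ⊕ ipad = 7b af 1c 76 36.  K' ⊕ opad = 11 c5 76 1c 5c.
Inner input = (K'⊕ipad) ∥ m = 7b af 1c 76 36 ∥ 62 71.
Inner hash: even-index sum = 318 mod 256 = 62; odd-index sum = 391 mod 256 = 135 → 3e 87.
Outer input = (K'⊕opad) ∥ inner = 11 c5 76 1c 5c ∥ 3e 87.
Outer hash (tag): even-index sum = 362 mod 256 = 106; odd-index sum = 287 mod 256 = 31 → 6a 1f.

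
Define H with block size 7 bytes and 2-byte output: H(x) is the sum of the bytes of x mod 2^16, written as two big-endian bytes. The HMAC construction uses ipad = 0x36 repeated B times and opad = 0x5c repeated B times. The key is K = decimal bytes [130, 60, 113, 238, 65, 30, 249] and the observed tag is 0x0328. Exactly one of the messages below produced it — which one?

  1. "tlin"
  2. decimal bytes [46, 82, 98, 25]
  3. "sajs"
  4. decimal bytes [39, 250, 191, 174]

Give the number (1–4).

1

Key decimal bytes [130, 60, 113, 238, 65, 30, 249] = 82 3c 71 ee 41 1e f9 is exactly B = 7 bytes: K' = 82 3c 71 ee 41 1e f9.
K' ⊕ ipad = b4 0a 47 d8 77 28 cf; K' ⊕ opad = de 60 2d b2 1d 42 a5.
m1: inner = H(b4 0a 47 d8 77 28 cf 74 6c 69 6e) = 05 02; tag = H(de 60 2d b2 1d 42 a5 05 02) = 0328 ← matches
m2: inner = H(b4 0a 47 d8 77 28 cf 2e 52 62 19) = 04 46; tag = H(de 60 2d b2 1d 42 a5 04 46) = 036b
m3: inner = H(b4 0a 47 d8 77 28 cf 73 61 6a 73) = 04 fc; tag = H(de 60 2d b2 1d 42 a5 04 fc) = 0421
m4: inner = H(b4 0a 47 d8 77 28 cf 27 fa bf ae) = 05 d9; tag = H(de 60 2d b2 1d 42 a5 05 d9) = 03ff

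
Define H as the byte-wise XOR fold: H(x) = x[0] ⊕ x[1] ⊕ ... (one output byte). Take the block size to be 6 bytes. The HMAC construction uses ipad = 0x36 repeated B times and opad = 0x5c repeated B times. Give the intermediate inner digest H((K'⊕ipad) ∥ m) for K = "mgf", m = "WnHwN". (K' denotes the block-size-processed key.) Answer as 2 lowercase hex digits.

24

Key "mgf" = 6d 67 66 is 3 bytes ≤ B = 6; zero-pad to 6 bytes: K' = 6d 67 66 00 00 00.
K' ⊕ ipad = 5b 51 50 36 36 36.
Inner input = 5b 51 50 36 36 36 ∥ 57 6e 48 77 4e.
Inner hash: XOR 5b⊕51⊕50⊕36⊕36⊕36⊕57⊕6e⊕48⊕77⊕4e = 24.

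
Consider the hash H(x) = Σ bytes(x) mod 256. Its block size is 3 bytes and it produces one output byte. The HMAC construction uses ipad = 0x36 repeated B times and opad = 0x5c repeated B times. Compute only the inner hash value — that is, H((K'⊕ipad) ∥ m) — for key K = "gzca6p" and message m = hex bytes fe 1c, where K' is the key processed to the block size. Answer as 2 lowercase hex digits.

03

Key "gzca6p" = 67 7a 63 61 36 70 is 6 bytes > B = 3, so hash it first: H(key) = 4b, then zero-pad to 3 bytes: K' = 4b 00 00.
K' ⊕ ipad = 7d 36 36.
Inner input = 7d 36 36 ∥ fe 1c.
Inner hash: sum = 125+54+54+254+28 = 515; mod 256 = 3 → 03.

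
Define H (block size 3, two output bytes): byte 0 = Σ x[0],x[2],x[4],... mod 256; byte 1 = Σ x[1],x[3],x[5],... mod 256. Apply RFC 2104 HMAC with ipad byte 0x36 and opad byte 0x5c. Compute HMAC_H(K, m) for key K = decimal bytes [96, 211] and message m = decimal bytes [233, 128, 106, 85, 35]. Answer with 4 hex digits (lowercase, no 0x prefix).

f3f0

Key decimal bytes [96, 211] = 60 d3 is 2 bytes ≤ B = 3; zero-pad to 3 bytes: K' = 60 d3 00.
K' ⊕ ipad = 56 e5 36.  K' ⊕ opad = 3c 8f 5c.
Inner input = (K'⊕ipad) ∥ m = 56 e5 36 ∥ e9 80 6a 55 23.
Inner hash: even-index sum = 353 mod 256 = 97; odd-index sum = 603 mod 256 = 91 → 61 5b.
Outer input = (K'⊕opad) ∥ inner = 3c 8f 5c ∥ 61 5b.
Outer hash (tag): even-index sum = 243 mod 256 = 243; odd-index sum = 240 mod 256 = 240 → f3 f0.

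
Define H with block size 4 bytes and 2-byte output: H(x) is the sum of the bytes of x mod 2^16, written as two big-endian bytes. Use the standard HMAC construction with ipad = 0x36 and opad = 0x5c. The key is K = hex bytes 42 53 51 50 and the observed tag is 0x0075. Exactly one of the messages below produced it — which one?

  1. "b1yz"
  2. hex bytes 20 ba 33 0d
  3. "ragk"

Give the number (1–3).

Key hex bytes 42 53 51 50 is exactly B = 4 bytes: K' = 42 53 51 50.
K' ⊕ ipad = 74 65 67 66; K' ⊕ opad = 1e 0f 0d 0c.
m1: inner = H(74 65 67 66 62 31 79 7a) = 03 2c; tag = H(1e 0f 0d 0c 03 2c) = 0075 ← matches
m2: inner = H(74 65 67 66 20 ba 33 0d) = 02 c0; tag = H(1e 0f 0d 0c 02 c0) = 0108
m3: inner = H(74 65 67 66 72 61 67 6b) = 03 4b; tag = H(1e 0f 0d 0c 03 4b) = 0094

1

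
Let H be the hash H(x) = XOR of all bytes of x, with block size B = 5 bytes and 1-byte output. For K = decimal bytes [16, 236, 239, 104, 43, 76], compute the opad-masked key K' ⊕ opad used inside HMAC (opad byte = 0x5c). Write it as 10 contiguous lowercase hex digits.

Key decimal bytes [16, 236, 239, 104, 43, 76] = 10 ec ef 68 2b 4c is 6 bytes > B = 5, so hash it first: H(key) = 1c, then zero-pad to 5 bytes: K' = 1c 00 00 00 00.
XOR each byte with 0x5c: 1c⊕5c=40, 00⊕5c=5c, 00⊕5c=5c, 00⊕5c=5c, 00⊕5c=5c.

405c5c5c5c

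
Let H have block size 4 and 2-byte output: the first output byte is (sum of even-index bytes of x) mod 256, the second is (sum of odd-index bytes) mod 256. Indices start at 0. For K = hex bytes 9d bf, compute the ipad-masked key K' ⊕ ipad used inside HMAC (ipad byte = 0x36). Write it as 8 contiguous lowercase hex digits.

Key hex bytes 9d bf is 2 bytes ≤ B = 4; zero-pad to 4 bytes: K' = 9d bf 00 00.
XOR each byte with 0x36: 9d⊕36=ab, bf⊕36=89, 00⊕36=36, 00⊕36=36.

ab893636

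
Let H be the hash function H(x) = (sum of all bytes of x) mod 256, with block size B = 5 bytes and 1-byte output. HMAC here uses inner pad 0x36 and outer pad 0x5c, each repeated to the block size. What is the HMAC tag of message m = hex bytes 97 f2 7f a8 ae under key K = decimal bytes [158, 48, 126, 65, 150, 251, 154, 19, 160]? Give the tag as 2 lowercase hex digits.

3a

Key decimal bytes [158, 48, 126, 65, 150, 251, 154, 19, 160] = 9e 30 7e 41 96 fb 9a 13 a0 is 9 bytes > B = 5, so hash it first: H(key) = 6b, then zero-pad to 5 bytes: K' = 6b 00 00 00 00.
K' ⊕ ipad = 5d 36 36 36 36.  K' ⊕ opad = 37 5c 5c 5c 5c.
Inner input = (K'⊕ipad) ∥ m = 5d 36 36 36 36 ∥ 97 f2 7f a8 ae.
Inner hash: sum = 93+54+54+54+54+151+242+127+168+174 = 1171; mod 256 = 147 → 93.
Outer input = (K'⊕opad) ∥ inner = 37 5c 5c 5c 5c ∥ 93.
Outer hash (tag): sum = 55+92+92+92+92+147 = 570; mod 256 = 58 → 3a.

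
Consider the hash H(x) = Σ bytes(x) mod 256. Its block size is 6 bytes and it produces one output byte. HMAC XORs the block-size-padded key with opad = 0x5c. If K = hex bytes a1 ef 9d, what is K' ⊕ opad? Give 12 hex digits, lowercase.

Key hex bytes a1 ef 9d is 3 bytes ≤ B = 6; zero-pad to 6 bytes: K' = a1 ef 9d 00 00 00.
XOR each byte with 0x5c: a1⊕5c=fd, ef⊕5c=b3, 9d⊕5c=c1, 00⊕5c=5c, 00⊕5c=5c, 00⊕5c=5c.

fdb3c15c5c5c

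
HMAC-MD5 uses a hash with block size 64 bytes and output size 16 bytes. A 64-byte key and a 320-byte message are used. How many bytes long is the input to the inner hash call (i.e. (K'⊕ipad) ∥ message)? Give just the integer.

384

Key is 64 ≤ 64 bytes, zero-padded: |K'| = 64.
Inner input = (K'⊕ipad) ∥ m → 64 + 320 = 384 bytes.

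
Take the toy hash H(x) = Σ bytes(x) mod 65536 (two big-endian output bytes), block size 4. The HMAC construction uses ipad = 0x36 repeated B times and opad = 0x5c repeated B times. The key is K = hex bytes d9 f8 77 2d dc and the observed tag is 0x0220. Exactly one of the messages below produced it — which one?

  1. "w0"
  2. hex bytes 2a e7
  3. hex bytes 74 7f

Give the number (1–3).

3

Key hex bytes d9 f8 77 2d dc is 5 bytes > B = 4, so hash it first: H(key) = 03 51, then zero-pad to 4 bytes: K' = 03 51 00 00.
K' ⊕ ipad = 35 67 36 36; K' ⊕ opad = 5f 0d 5c 5c.
m1: inner = H(35 67 36 36 77 30) = 01 af; tag = H(5f 0d 5c 5c 01 af) = 01d4
m2: inner = H(35 67 36 36 2a e7) = 02 19; tag = H(5f 0d 5c 5c 02 19) = 013f
m3: inner = H(35 67 36 36 74 7f) = 01 fb; tag = H(5f 0d 5c 5c 01 fb) = 0220 ← matches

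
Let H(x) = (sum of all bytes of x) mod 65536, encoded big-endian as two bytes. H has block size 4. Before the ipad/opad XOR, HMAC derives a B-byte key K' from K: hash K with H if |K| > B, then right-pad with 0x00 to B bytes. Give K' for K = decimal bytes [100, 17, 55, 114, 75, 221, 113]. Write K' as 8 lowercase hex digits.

02b70000

|K| = 7 > B = 4, so first hash the key.
H(K): sum = 100+17+55+114+75+221+113 = 695 → 02 b7.
Zero-pad H(K) = 02 b7 to 4 bytes: K' = 02 b7 00 00.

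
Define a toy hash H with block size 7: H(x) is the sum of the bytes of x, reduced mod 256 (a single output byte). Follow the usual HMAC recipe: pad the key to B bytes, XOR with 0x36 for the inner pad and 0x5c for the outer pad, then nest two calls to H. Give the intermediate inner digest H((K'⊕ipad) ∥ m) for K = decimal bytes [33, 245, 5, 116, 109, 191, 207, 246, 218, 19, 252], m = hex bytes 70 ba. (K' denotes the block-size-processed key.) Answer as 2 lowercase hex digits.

cd

Key decimal bytes [33, 245, 5, 116, 109, 191, 207, 246, 218, 19, 252] = 21 f5 05 74 6d bf cf f6 da 13 fc is 11 bytes > B = 7, so hash it first: H(key) = 69, then zero-pad to 7 bytes: K' = 69 00 00 00 00 00 00.
K' ⊕ ipad = 5f 36 36 36 36 36 36.
Inner input = 5f 36 36 36 36 36 36 ∥ 70 ba.
Inner hash: sum = 95+54+54+54+54+54+54+112+186 = 717; mod 256 = 205 → cd.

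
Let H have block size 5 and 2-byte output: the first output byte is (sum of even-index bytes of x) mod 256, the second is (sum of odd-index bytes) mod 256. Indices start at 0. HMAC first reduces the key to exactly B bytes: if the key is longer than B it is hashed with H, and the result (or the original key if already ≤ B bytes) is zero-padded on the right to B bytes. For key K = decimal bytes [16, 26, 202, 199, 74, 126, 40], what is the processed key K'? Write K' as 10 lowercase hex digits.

4c5f000000

|K| = 7 > B = 5, so first hash the key.
H(K): even-index sum = 332 mod 256 = 76; odd-index sum = 351 mod 256 = 95 → 4c 5f.
Zero-pad H(K) = 4c 5f to 5 bytes: K' = 4c 5f 00 00 00.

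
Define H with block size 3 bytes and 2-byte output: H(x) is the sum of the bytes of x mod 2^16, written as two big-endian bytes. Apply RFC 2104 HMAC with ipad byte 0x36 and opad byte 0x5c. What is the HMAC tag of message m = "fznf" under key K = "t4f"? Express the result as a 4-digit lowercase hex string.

0114

Key "t4f" = 74 34 66 is exactly B = 3 bytes: K' = 74 34 66.
K' ⊕ ipad = 42 02 50.  K' ⊕ opad = 28 68 3a.
Inner input = (K'⊕ipad) ∥ m = 42 02 50 ∥ 66 7a 6e 66.
Inner hash: sum = 66+2+80+102+122+110+102 = 584 → 02 48.
Outer input = (K'⊕opad) ∥ inner = 28 68 3a ∥ 02 48.
Outer hash (tag): sum = 40+104+58+2+72 = 276 → 01 14.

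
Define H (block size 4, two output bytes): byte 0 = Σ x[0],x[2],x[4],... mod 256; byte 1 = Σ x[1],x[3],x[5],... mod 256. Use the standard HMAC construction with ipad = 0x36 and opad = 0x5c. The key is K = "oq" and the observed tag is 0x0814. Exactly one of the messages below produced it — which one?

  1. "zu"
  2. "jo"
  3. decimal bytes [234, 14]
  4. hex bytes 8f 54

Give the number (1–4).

3

Key "oq" = 6f 71 is 2 bytes ≤ B = 4; zero-pad to 4 bytes: K' = 6f 71 00 00.
K' ⊕ ipad = 59 47 36 36; K' ⊕ opad = 33 2d 5c 5c.
m1: inner = H(59 47 36 36 7a 75) = 09 f2; tag = H(33 2d 5c 5c 09 f2) = 987b
m2: inner = H(59 47 36 36 6a 6f) = f9 ec; tag = H(33 2d 5c 5c f9 ec) = 8875
m3: inner = H(59 47 36 36 ea 0e) = 79 8b; tag = H(33 2d 5c 5c 79 8b) = 0814 ← matches
m4: inner = H(59 47 36 36 8f 54) = 1e d1; tag = H(33 2d 5c 5c 1e d1) = ad5a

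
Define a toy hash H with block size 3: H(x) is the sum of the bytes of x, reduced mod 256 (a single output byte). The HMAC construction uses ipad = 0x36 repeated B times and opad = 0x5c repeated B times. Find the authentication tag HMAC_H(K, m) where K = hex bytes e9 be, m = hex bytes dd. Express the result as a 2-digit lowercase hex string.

Key hex bytes e9 be is 2 bytes ≤ B = 3; zero-pad to 3 bytes: K' = e9 be 00.
K' ⊕ ipad = df 88 36.  K' ⊕ opad = b5 e2 5c.
Inner input = (K'⊕ipad) ∥ m = df 88 36 ∥ dd.
Inner hash: sum = 223+136+54+221 = 634; mod 256 = 122 → 7a.
Outer input = (K'⊕opad) ∥ inner = b5 e2 5c ∥ 7a.
Outer hash (tag): sum = 181+226+92+122 = 621; mod 256 = 109 → 6d.

6d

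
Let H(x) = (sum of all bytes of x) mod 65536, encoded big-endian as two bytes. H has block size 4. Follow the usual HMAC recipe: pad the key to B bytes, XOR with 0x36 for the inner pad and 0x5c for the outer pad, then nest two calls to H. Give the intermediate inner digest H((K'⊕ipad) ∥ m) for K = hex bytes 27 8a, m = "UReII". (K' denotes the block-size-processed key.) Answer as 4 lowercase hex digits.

02d7

Key hex bytes 27 8a is 2 bytes ≤ B = 4; zero-pad to 4 bytes: K' = 27 8a 00 00.
K' ⊕ ipad = 11 bc 36 36.
Inner input = 11 bc 36 36 ∥ 55 52 65 49 49.
Inner hash: sum = 17+188+54+54+85+82+101+73+73 = 727 → 02 d7.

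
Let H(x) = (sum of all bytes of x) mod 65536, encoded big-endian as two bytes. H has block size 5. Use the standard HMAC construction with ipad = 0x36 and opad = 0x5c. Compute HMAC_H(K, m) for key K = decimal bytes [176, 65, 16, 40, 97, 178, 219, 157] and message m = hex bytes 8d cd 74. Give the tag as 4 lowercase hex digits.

Key decimal bytes [176, 65, 16, 40, 97, 178, 219, 157] = b0 41 10 28 61 b2 db 9d is 8 bytes > B = 5, so hash it first: H(key) = 03 b4, then zero-pad to 5 bytes: K' = 03 b4 00 00 00.
K' ⊕ ipad = 35 82 36 36 36.  K' ⊕ opad = 5f e8 5c 5c 5c.
Inner input = (K'⊕ipad) ∥ m = 35 82 36 36 36 ∥ 8d cd 74.
Inner hash: sum = 53+130+54+54+54+141+205+116 = 807 → 03 27.
Outer input = (K'⊕opad) ∥ inner = 5f e8 5c 5c 5c ∥ 03 27.
Outer hash (tag): sum = 95+232+92+92+92+3+39 = 645 → 02 85.

0285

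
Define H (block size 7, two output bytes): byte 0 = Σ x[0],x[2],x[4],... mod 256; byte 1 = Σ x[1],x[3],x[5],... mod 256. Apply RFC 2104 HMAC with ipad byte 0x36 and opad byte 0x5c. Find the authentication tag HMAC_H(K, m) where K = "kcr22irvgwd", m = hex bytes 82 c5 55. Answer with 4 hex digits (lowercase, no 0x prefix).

Key "kcr22irvgwd" = 6b 63 72 32 32 69 72 76 67 77 64 is 11 bytes > B = 7, so hash it first: H(key) = 4c eb, then zero-pad to 7 bytes: K' = 4c eb 00 00 00 00 00.
K' ⊕ ipad = 7a dd 36 36 36 36 36.  K' ⊕ opad = 10 b7 5c 5c 5c 5c 5c.
Inner input = (K'⊕ipad) ∥ m = 7a dd 36 36 36 36 36 ∥ 82 c5 55.
Inner hash: even-index sum = 481 mod 256 = 225; odd-index sum = 544 mod 256 = 32 → e1 20.
Outer input = (K'⊕opad) ∥ inner = 10 b7 5c 5c 5c 5c 5c ∥ e1 20.
Outer hash (tag): even-index sum = 324 mod 256 = 68; odd-index sum = 592 mod 256 = 80 → 44 50.

4450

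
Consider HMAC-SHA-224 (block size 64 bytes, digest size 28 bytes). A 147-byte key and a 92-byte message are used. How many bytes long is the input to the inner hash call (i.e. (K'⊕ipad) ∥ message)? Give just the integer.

Key is 147 > 64 bytes, so it is hashed to 28 bytes then zero-padded to 64: |K'| = 64.
Inner input = (K'⊕ipad) ∥ m → 64 + 92 = 156 bytes.

156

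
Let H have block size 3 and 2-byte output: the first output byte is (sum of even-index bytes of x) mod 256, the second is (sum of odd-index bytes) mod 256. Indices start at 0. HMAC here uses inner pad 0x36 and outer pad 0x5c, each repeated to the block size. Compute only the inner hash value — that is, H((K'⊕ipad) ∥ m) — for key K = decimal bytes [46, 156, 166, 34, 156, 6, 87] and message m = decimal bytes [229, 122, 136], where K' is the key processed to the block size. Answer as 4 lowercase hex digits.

Key decimal bytes [46, 156, 166, 34, 156, 6, 87] = 2e 9c a6 22 9c 06 57 is 7 bytes > B = 3, so hash it first: H(key) = c7 c4, then zero-pad to 3 bytes: K' = c7 c4 00.
K' ⊕ ipad = f1 f2 36.
Inner input = f1 f2 36 ∥ e5 7a 88.
Inner hash: even-index sum = 417 mod 256 = 161; odd-index sum = 607 mod 256 = 95 → a1 5f.

a15f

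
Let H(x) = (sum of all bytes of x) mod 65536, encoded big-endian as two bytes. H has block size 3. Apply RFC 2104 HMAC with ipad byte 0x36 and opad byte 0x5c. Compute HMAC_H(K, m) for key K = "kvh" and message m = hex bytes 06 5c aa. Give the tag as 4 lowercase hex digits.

009e

Key "kvh" = 6b 76 68 is exactly B = 3 bytes: K' = 6b 76 68.
K' ⊕ ipad = 5d 40 5e.  K' ⊕ opad = 37 2a 34.
Inner input = (K'⊕ipad) ∥ m = 5d 40 5e ∥ 06 5c aa.
Inner hash: sum = 93+64+94+6+92+170 = 519 → 02 07.
Outer input = (K'⊕opad) ∥ inner = 37 2a 34 ∥ 02 07.
Outer hash (tag): sum = 55+42+52+2+7 = 158 → 00 9e.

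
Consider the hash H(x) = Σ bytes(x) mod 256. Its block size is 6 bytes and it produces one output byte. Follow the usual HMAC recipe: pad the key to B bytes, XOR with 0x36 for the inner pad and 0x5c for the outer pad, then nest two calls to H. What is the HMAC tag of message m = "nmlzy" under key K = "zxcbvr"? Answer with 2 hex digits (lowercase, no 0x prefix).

Key "zxcbvr" = 7a 78 63 62 76 72 is exactly B = 6 bytes: K' = 7a 78 63 62 76 72.
K' ⊕ ipad = 4c 4e 55 54 40 44.  K' ⊕ opad = 26 24 3f 3e 2a 2e.
Inner input = (K'⊕ipad) ∥ m = 4c 4e 55 54 40 44 ∥ 6e 6d 6c 7a 79.
Inner hash: sum = 76+78+85+84+64+68+110+109+108+122+121 = 1025; mod 256 = 1 → 01.
Outer input = (K'⊕opad) ∥ inner = 26 24 3f 3e 2a 2e ∥ 01.
Outer hash (tag): sum = 38+36+63+62+42+46+1 = 288; mod 256 = 32 → 20.

20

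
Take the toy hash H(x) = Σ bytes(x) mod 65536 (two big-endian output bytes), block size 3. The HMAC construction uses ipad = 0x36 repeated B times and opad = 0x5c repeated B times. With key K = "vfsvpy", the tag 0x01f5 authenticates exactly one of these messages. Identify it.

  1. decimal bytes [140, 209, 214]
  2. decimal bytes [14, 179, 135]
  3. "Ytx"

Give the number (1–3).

3

Key "vfsvpy" = 76 66 73 76 70 79 is 6 bytes > B = 3, so hash it first: H(key) = 02 ae, then zero-pad to 3 bytes: K' = 02 ae 00.
K' ⊕ ipad = 34 98 36; K' ⊕ opad = 5e f2 5c.
m1: inner = H(34 98 36 8c d1 d6) = 03 35; tag = H(5e f2 5c 03 35) = 01e4
m2: inner = H(34 98 36 0e b3 87) = 02 4a; tag = H(5e f2 5c 02 4a) = 01f8
m3: inner = H(34 98 36 59 74 78) = 02 47; tag = H(5e f2 5c 02 47) = 01f5 ← matches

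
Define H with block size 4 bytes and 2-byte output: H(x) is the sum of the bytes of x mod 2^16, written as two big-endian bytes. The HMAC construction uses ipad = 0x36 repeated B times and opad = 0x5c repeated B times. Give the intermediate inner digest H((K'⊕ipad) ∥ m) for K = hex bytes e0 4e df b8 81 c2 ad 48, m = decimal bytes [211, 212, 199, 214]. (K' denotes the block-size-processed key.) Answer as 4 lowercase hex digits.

04ad

Key hex bytes e0 4e df b8 81 c2 ad 48 is 8 bytes > B = 4, so hash it first: H(key) = 04 fd, then zero-pad to 4 bytes: K' = 04 fd 00 00.
K' ⊕ ipad = 32 cb 36 36.
Inner input = 32 cb 36 36 ∥ d3 d4 c7 d6.
Inner hash: sum = 50+203+54+54+211+212+199+214 = 1197 → 04 ad.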